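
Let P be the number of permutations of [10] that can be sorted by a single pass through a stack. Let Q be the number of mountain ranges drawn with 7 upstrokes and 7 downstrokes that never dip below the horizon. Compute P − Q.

16367

By Knuth's characterisation, the stack-sortable permutations of length 10 are the 231-avoiders, numbering C_10. So P = C_10 = 16796.
Paths of 7 up- and 7 down-steps that never dip below the axis are Dyck paths; their count is C_7. So Q = C_7 = 429.
P − Q = 16796 − 429 = 16367.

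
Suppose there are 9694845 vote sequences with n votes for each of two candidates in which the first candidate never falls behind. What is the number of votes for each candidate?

Such ballot sequences with n votes each are counted by C_n; 9694845 = C_15.

15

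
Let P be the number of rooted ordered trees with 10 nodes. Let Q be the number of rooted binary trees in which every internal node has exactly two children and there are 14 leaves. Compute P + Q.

747762

Rooted ordered (plane) trees on m nodes have m−1 edges and are counted by C_{m−1}; m = 10 gives C_9. So P = C_9 = 4862.
A full binary tree with L leaves has L−1 internal nodes and is counted by C_{L−1}; L = 14 gives C_13. So Q = C_13 = 742900.
P + Q = 4862 + 742900 = 747762.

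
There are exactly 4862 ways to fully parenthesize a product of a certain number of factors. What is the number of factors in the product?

10

Parenthesizations of m factors are counted by C_{m−1}. The Catalan number equal to 4862 is C_9.
So the index is 9, and the number of factors is 9 + 1 = 10.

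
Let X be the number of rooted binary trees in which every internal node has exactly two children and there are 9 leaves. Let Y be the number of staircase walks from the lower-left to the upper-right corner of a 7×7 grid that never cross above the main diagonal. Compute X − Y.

A full binary tree with L leaves has L−1 internal nodes and is counted by C_{L−1}; L = 9 gives C_8. So X = C_8 = 1430.
Monotone paths in an n×n grid that stay weakly below the diagonal are counted by C_n; here n = 7. So Y = C_7 = 429.
X − Y = 1430 − 429 = 1001.

1001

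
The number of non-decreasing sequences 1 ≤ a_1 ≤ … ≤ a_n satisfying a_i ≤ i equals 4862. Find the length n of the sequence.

9

Such sub-staircase sequences of length n are counted by C_n. The Catalan number equal to 4862 is C_9.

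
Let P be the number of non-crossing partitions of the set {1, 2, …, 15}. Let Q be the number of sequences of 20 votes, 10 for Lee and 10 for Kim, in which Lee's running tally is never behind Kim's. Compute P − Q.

The non-crossing partitions of [15] form a lattice of size C_15. So P = C_15 = 9694845.
Reading a vote for the leader as '(' and for the other as ')' turns such a sequence into a balanced string of 10 pairs, so the count is C_10. So Q = C_10 = 16796.
P − Q = 9694845 − 16796 = 9678049.

9678049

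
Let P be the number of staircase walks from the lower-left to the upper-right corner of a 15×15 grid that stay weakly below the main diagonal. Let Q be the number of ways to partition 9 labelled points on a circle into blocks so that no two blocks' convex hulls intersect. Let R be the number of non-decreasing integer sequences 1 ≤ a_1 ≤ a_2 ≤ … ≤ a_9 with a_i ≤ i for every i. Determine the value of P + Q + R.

9704569

Monotone paths in an n×n grid that stay weakly below the diagonal are counted by C_n; here n = 15. So P = C_15 = 9694845.
Non-crossing partitions of an n-element set are counted by C_n; here n = 9. So Q = C_9 = 4862.
Such sub-staircase sequences of length n are counted by C_n; here n = 9. So R = C_9 = 4862.
P + Q + R = 9694845 + 4862 + 4862 = 9704569.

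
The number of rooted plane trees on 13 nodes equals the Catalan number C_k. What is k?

Rooted ordered (plane) trees on m nodes have m−1 edges and are counted by C_{m−1}; m = 13 gives C_12.

12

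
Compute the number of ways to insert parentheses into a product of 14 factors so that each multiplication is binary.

Ways to associate a product of 14 factors correspond to binary trees on 14 leaves, so the count is C_13.
C_13 = C_12 · 2(2·12+1)/(12+2) = 208012 · 50/14 = 742900.

742900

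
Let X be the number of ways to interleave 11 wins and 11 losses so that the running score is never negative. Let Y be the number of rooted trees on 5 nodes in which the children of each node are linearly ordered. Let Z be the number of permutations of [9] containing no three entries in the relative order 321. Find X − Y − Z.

53910

Reading a vote for the leader as '(' and for the other as ')' turns such a sequence into a balanced string of 11 pairs, so the count is C_11. So X = C_11 = 58786.
A rooted plane tree on 5 nodes has 4 edges, and such trees are counted by C_4. So Y = C_4 = 14.
Permutations of [n] avoiding any single length-3 pattern are counted by C_n; here n = 9. So Z = C_9 = 4862.
X − Y − Z = 58786 − 14 − 4862 = 53910.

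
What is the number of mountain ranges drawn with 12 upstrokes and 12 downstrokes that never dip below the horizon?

208012

Dyck paths of semilength n (length 2n) are counted by C_n; here n = 12.
C_12 = C(24,12)/13 = 2704156/13 = 208012.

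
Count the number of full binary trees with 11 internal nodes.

58786

Full binary trees with n internal nodes are counted by C_n; here n = 11.
C_11 = C(22,11)/12 = 705432/12 = 58786.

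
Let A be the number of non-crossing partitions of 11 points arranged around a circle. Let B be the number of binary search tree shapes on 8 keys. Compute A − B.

The non-crossing partitions of [11] form a lattice of size C_11. So A = C_11 = 58786.
Binary trees (left/right distinguished) on n nodes are counted by C_n; here n = 8. So B = C_8 = 1430.
A − B = 58786 − 1430 = 57356.

57356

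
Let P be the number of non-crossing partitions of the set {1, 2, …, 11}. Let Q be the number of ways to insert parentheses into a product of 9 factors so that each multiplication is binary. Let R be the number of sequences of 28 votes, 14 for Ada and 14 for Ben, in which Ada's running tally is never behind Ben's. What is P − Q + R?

Non-crossing partitions of an n-element set are counted by C_n; here n = 11. So P = C_11 = 58786.
Ways to associate a product of 9 factors correspond to binary trees on 9 leaves, so the count is C_8. So Q = C_8 = 1430.
Reading a vote for the leader as '(' and for the other as ')' turns such a sequence into a balanced string of 14 pairs, so the count is C_14. So R = C_14 = 2674440.
P − Q + R = 58786 − 1430 + 2674440 = 2731796.

2731796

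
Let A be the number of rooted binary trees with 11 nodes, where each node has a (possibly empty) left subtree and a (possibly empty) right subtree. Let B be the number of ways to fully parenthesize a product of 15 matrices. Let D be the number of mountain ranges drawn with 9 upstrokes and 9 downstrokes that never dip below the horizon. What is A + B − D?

Rooted binary trees with 11 nodes (each child slot possibly empty) number C_11. So A = C_11 = 58786.
Bracketing 15 factors into binary products is counted by C_{15−1} = C_14. So B = C_14 = 2674440.
Dyck paths of semilength n (length 2n) are counted by C_n; here n = 9. So D = C_9 = 4862.
A + B − D = 58786 + 2674440 − 4862 = 2728364.

2728364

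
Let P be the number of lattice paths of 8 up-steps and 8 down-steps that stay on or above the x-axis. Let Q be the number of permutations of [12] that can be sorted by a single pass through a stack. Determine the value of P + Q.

A Dyck path with 8 up-steps and 8 down-steps has semilength 8, so there are C_8 of them. So P = C_8 = 1430.
By Knuth's characterisation, the stack-sortable permutations of length 12 are the 231-avoiders, numbering C_12. So Q = C_12 = 208012.
P + Q = 1430 + 208012 = 209442.

209442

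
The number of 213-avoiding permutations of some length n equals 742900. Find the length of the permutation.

13

Permutations of [n] avoiding a fixed length-3 pattern are counted by C_n; 742900 = C_13.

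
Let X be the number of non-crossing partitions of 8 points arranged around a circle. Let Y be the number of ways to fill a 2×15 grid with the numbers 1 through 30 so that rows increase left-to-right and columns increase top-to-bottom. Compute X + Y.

9696275

Non-crossing partitions of an n-element set are counted by C_n; here n = 8. So X = C_8 = 1430.
Standard Young tableaux of shape 2×n are counted by C_n; here n = 15. So Y = C_15 = 9694845.
X + Y = 1430 + 9694845 = 9696275.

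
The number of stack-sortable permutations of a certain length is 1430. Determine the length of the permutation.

Stack-sortable permutations of [n] are counted by C_n. Since C_8 = 1430, the index is 8.

8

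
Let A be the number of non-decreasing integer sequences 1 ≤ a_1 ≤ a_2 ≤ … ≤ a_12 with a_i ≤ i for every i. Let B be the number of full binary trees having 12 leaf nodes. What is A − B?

Weakly increasing sequences with a_i ≤ i biject with Dyck paths of semilength 12, so there are C_12. So A = C_12 = 208012.
A full binary tree with L leaves has L−1 internal nodes and is counted by C_{L−1}; L = 12 gives C_11. So B = C_11 = 58786.
A − B = 208012 − 58786 = 149226.

149226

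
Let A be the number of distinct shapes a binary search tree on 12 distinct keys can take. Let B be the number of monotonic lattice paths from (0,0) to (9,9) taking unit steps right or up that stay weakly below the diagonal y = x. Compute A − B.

203150

Rooted binary trees with 12 nodes (each child slot possibly empty) number C_12. So A = C_12 = 208012.
Sub-diagonal monotone paths from (0,0) to (9,9) biject with Dyck paths of semilength 9, giving C_9. So B = C_9 = 4862.
A − B = 208012 − 4862 = 203150.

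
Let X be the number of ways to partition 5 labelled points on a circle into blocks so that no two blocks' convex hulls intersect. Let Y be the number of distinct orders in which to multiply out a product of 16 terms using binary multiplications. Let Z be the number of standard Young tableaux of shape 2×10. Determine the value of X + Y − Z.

9678091

Non-crossing partitions of an n-element set are counted by C_n; here n = 5. So X = C_5 = 42.
Bracketing 16 factors into binary products is counted by C_{16−1} = C_15. So Y = C_15 = 9694845.
Standard Young tableaux of shape 2×n are counted by C_n; here n = 10. So Z = C_10 = 16796.
X + Y − Z = 42 + 9694845 − 16796 = 9678091.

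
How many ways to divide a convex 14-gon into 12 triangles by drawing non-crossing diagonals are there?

208012

The number of triangulations of a 14-gon is the Catalan number C_12 (index = sides − 2).
C_12 = C(24,12)/13 = 2704156/13 = 208012.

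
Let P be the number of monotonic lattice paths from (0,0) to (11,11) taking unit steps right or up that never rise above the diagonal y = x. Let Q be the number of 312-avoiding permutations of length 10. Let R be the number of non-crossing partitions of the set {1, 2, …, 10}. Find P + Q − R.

Monotone paths in an n×n grid that stay weakly below the diagonal are counted by C_n; here n = 11. So P = C_11 = 58786.
Permutations of [n] avoiding any single length-3 pattern are counted by C_n; here n = 10. So Q = C_10 = 16796.
The non-crossing partitions of [10] form a lattice of size C_10. So R = C_10 = 16796.
P + Q − R = 58786 + 16796 − 16796 = 58786.

58786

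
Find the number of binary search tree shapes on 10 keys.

Rooted binary trees with 10 nodes (each child slot possibly empty) number C_10.
C_10 = C_9 · 2(2·9+1)/(9+2) = 4862 · 38/11 = 16796.

16796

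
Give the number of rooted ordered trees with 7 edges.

Rooted ordered trees with n edges are counted by C_n; here n = 7.
C_7 = 429.

429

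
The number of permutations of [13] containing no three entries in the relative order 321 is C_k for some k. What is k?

For any fixed pattern of length 3, the pattern-avoiding permutations of [13] number C_13.

13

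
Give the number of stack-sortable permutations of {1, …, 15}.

9694845

By Knuth's characterisation, the stack-sortable permutations of length 15 are the 231-avoiders, numbering C_15.
C_15 = C_14 · 2(2·14+1)/(14+2) = 2674440 · 58/16 = 9694845.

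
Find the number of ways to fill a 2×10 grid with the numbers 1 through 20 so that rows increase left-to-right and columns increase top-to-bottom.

Standard Young tableaux of shape 2×n are counted by C_n; here n = 10.
C_10 = C(20,10)/11 = 184756/11 = 16796.

16796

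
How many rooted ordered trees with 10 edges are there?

A rooted plane tree with 10 edges has 11 nodes, and the count is C_10.
C_10 = C(20,10)/11 = 184756/11 = 16796.

16796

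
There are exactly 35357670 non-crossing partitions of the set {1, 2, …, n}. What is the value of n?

Non-crossing partitions of [n] are counted by C_n. The Catalan number equal to 35357670 is C_16.

16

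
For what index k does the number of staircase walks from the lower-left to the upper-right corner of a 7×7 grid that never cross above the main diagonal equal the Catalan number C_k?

7

Monotone paths in an n×n grid that stay weakly below the diagonal are counted by C_n; here n = 7.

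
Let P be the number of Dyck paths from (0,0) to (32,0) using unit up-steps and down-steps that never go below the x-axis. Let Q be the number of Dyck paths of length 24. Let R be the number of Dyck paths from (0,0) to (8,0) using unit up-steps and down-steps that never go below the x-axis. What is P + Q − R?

A Dyck path with 16 up-steps and 16 down-steps has semilength 16, so there are C_16 of them. So P = C_16 = 35357670.
A Dyck path with 12 up-steps and 12 down-steps has semilength 12, so there are C_12 of them. So Q = C_12 = 208012.
A Dyck path with 4 up-steps and 4 down-steps has semilength 4, so there are C_4 of them. So R = C_4 = 14.
P + Q − R = 35357670 + 208012 − 14 = 35565668.

35565668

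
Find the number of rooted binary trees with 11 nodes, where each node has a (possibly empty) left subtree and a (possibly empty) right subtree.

58786

Rooted binary trees with 11 nodes (each child slot possibly empty) number C_11.
C_11 = 58786.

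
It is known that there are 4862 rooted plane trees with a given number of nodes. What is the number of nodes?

10

Rooted ordered trees on m nodes are counted by C_{m−1}. The Catalan number equal to 4862 is C_9.
So the index is 9, and the number of nodes is 9 + 1 = 10.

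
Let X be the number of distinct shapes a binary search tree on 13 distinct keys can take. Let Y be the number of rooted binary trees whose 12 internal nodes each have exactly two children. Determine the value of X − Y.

534888

There are C_n binary search tree shapes on n keys; with n = 13 that is C_13. So X = C_13 = 742900.
Full binary trees with n internal nodes are counted by C_n; here n = 12. So Y = C_12 = 208012.
X − Y = 742900 − 208012 = 534888.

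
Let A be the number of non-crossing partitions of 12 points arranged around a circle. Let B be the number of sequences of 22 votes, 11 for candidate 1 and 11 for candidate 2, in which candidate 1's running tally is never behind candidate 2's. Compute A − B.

Non-crossing partitions of an n-element set are counted by C_n; here n = 12. So A = C_12 = 208012.
Reading a vote for the leader as '(' and for the other as ')' turns such a sequence into a balanced string of 11 pairs, so the count is C_11. So B = C_11 = 58786.
A − B = 208012 − 58786 = 149226.

149226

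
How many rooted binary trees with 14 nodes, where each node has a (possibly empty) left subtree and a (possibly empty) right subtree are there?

2674440

Rooted binary trees with 14 nodes (each child slot possibly empty) number C_14.
C_14 = C_13 · 2(2·13+1)/(13+2) = 742900 · 54/15 = 2674440.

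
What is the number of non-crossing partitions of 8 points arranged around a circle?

Non-crossing partitions of an n-element set are counted by C_n; here n = 8.
C_8 = C_7 · 2(2·7+1)/(7+2) = 429 · 30/9 = 1430.

1430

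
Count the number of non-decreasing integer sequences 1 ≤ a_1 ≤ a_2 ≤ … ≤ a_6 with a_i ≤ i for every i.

Weakly increasing sequences with a_i ≤ i biject with Dyck paths of semilength 6, so there are C_6.
C_6 = C(12,6)/7 = 924/7 = 132.

132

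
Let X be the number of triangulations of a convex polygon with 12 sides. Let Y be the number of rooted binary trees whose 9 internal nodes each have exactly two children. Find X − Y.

11934

A convex 12-gon is triangulated into 10 triangles, and the number of such triangulations is the Catalan number C_{12−2} = C_10. So X = C_10 = 16796.
The number of full binary trees on 9 internal nodes is the Catalan number C_9. So Y = C_9 = 4862.
X − Y = 16796 − 4862 = 11934.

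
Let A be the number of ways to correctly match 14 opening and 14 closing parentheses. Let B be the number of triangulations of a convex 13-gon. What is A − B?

A balanced arrangement of 14 bracket pairs is a Dyck word of semilength 14, so the count is C_14. So A = C_14 = 2674440.
The number of triangulations of a 13-gon is the Catalan number C_11 (index = sides − 2). So B = C_11 = 58786.
A − B = 2674440 − 58786 = 2615654.

2615654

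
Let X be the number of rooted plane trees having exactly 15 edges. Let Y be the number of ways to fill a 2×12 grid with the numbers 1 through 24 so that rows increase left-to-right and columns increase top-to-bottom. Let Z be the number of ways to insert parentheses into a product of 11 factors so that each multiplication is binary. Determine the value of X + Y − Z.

A rooted plane tree with 15 edges has 16 nodes, and the count is C_15. So X = C_15 = 9694845.
Standard Young tableaux of shape 2×n are counted by C_n; here n = 12. So Y = C_12 = 208012.
Ways to associate a product of 11 factors correspond to binary trees on 11 leaves, so the count is C_10. So Z = C_10 = 16796.
X + Y − Z = 9694845 + 208012 − 16796 = 9886061.

9886061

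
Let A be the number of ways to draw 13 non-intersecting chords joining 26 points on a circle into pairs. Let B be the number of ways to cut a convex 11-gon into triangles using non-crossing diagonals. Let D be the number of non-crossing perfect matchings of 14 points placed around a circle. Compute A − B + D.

Non-crossing perfect matchings of 2n points on a circle are counted by C_n; with 26 points, n = 13. So A = C_13 = 742900.
Triangulations of a convex m-gon are counted by C_{m−2}; with m = 11 this is C_9. So B = C_9 = 4862.
Pairing 14 circle points by 7 non-crossing chords gives C_7 matchings. So D = C_7 = 429.
A − B + D = 742900 − 4862 + 429 = 738467.

738467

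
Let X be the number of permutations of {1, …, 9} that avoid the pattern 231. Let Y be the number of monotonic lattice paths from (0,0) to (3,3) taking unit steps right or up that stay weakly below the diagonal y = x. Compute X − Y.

4857

Permutations of [n] avoiding any single length-3 pattern are counted by C_n; here n = 9. So X = C_9 = 4862.
Monotone paths in an n×n grid that stay weakly below the diagonal are counted by C_n; here n = 3. So Y = C_3 = 5.
X − Y = 4862 − 5 = 4857.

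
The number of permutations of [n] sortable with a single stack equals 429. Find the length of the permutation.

Stack-sortable permutations of [n] are counted by C_n, and C_7 = 429.

7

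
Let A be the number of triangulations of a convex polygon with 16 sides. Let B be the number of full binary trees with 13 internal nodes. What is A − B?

1931540

A convex 16-gon is triangulated into 14 triangles, and the number of such triangulations is the Catalan number C_{16−2} = C_14. So A = C_14 = 2674440.
The number of full binary trees on 13 internal nodes is the Catalan number C_13. So B = C_13 = 742900.
A − B = 2674440 − 742900 = 1931540.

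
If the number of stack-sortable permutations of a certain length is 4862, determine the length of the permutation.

9

Stack-sortable permutations of [n] are counted by C_n; 4862 = C_9.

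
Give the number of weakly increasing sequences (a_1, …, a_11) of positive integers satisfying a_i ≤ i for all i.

Such sub-staircase sequences of length n are counted by C_n; here n = 11.
C_11 = 58786.

58786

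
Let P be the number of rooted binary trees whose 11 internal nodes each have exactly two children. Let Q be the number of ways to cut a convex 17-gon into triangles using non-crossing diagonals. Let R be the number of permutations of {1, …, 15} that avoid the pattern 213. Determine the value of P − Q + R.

58786

Full binary trees with n internal nodes are counted by C_n; here n = 11. So P = C_11 = 58786.
The number of triangulations of a 17-gon is the Catalan number C_15 (index = sides − 2). So Q = C_15 = 9694845.
Permutations of [n] avoiding any single length-3 pattern are counted by C_n; here n = 15. So R = C_15 = 9694845.
P − Q + R = 58786 − 9694845 + 9694845 = 58786.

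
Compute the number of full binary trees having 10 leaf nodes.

Full binary trees with 10 leaves have 10−1 = 9 internal nodes, so there are C_9 of them.
C_9 = C(18,9)/10 = 48620/10 = 4862.

4862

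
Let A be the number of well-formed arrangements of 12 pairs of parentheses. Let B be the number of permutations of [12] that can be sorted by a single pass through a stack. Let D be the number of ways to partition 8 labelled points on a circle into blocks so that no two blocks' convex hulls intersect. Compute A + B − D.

A balanced arrangement of 12 bracket pairs is a Dyck word of semilength 12, so the count is C_12. So A = C_12 = 208012.
By Knuth's characterisation, the stack-sortable permutations of length 12 are the 231-avoiders, numbering C_12. So B = C_12 = 208012.
Non-crossing partitions of an n-element set are counted by C_n; here n = 8. So D = C_8 = 1430.
A + B − D = 208012 + 208012 − 1430 = 414594.

414594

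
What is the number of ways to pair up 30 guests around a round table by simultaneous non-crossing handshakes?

Non-crossing handshake pairings of 2n people are counted by C_n; 30 people gives n = 15.
C_15 = 9694845.

9694845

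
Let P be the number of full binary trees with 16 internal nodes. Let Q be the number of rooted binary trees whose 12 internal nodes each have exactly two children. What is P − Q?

35149658

The number of full binary trees on 16 internal nodes is the Catalan number C_16. So P = C_16 = 35357670.
The number of full binary trees on 12 internal nodes is the Catalan number C_12. So Q = C_12 = 208012.
P − Q = 35357670 − 208012 = 35149658.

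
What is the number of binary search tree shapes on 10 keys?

There are C_n binary search tree shapes on n keys; with n = 10 that is C_10.
C_10 = C(20,10)/11 = 184756/11 = 16796.

16796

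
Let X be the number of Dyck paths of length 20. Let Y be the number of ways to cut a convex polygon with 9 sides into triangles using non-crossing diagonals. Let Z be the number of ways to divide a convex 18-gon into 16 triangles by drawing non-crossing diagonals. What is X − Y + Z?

35374037

Dyck paths of semilength n (length 2n) are counted by C_n; here n = 10. So X = C_10 = 16796.
A convex 9-gon is triangulated into 7 triangles, and the number of such triangulations is the Catalan number C_{9−2} = C_7. So Y = C_7 = 429.
A convex 18-gon is triangulated into 16 triangles, and the number of such triangulations is the Catalan number C_{18−2} = C_16. So Z = C_16 = 35357670.
X − Y + Z = 16796 − 429 + 35357670 = 35374037.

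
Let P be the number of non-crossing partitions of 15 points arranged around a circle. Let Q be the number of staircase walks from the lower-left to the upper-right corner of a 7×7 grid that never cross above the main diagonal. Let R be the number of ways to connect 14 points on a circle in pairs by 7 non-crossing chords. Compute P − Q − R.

Non-crossing partitions of an n-element set are counted by C_n; here n = 15. So P = C_15 = 9694845.
Monotone paths in an n×n grid that stay weakly below the diagonal are counted by C_n; here n = 7. So Q = C_7 = 429.
Non-crossing perfect matchings of 2n points on a circle are counted by C_n; with 14 points, n = 7. So R = C_7 = 429.
P − Q − R = 9694845 − 429 − 429 = 9693987.

9693987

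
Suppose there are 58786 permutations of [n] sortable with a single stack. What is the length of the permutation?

Stack-sortable permutations of [n] are counted by C_n; 58786 = C_11.

11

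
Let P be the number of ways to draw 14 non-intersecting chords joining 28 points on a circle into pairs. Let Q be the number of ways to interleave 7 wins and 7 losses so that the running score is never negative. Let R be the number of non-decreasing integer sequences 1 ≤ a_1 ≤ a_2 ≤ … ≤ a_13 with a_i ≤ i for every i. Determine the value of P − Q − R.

Non-crossing perfect matchings of 2n points on a circle are counted by C_n; with 28 points, n = 14. So P = C_14 = 2674440.
Ballot sequences with n votes each where one side never trails are Dyck words, counted by C_n; here n = 7. So Q = C_7 = 429.
Such sub-staircase sequences of length n are counted by C_n; here n = 13. So R = C_13 = 742900.
P − Q − R = 2674440 − 429 − 742900 = 1931111.

1931111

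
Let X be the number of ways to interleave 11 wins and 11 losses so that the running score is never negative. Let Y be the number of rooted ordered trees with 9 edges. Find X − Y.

53924

Reading a vote for the leader as '(' and for the other as ')' turns such a sequence into a balanced string of 11 pairs, so the count is C_11. So X = C_11 = 58786.
A rooted plane tree with 9 edges has 10 nodes, and the count is C_9. So Y = C_9 = 4862.
X − Y = 58786 − 4862 = 53924.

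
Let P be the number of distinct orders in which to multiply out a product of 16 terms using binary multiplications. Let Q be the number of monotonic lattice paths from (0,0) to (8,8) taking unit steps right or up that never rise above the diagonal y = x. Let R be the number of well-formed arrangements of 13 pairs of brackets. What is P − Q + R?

Bracketing 16 factors into binary products is counted by C_{16−1} = C_15. So P = C_15 = 9694845.
Sub-diagonal monotone paths from (0,0) to (8,8) biject with Dyck paths of semilength 8, giving C_8. So Q = C_8 = 1430.
With 13 pairs the number of balanced bracket strings is the Catalan number C_13. So R = C_13 = 742900.
P − Q + R = 9694845 − 1430 + 742900 = 10436315.

10436315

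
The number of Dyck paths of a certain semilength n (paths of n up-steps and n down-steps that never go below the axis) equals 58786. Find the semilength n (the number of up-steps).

Dyck paths of semilength n are counted by C_n, and C_11 = 58786.

11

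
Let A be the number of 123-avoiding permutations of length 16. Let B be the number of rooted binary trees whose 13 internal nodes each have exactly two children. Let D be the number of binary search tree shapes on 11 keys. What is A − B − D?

34555984

Permutations of [n] avoiding any single length-3 pattern are counted by C_n; here n = 16. So A = C_16 = 35357670.
The number of full binary trees on 13 internal nodes is the Catalan number C_13. So B = C_13 = 742900.
Binary trees (left/right distinguished) on n nodes are counted by C_n; here n = 11. So D = C_11 = 58786.
A − B − D = 35357670 − 742900 − 58786 = 34555984.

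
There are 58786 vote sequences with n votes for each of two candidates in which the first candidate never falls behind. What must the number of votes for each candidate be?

Such ballot sequences with n votes each are counted by C_n; 58786 = C_11.

11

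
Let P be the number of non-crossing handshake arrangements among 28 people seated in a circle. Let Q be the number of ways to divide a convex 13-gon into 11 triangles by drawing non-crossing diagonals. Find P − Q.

With 28 = 2·14 people, non-crossing handshake pairings are non-crossing perfect matchings on a circle, counted by C_14. So P = C_14 = 2674440.
A convex 13-gon is triangulated into 11 triangles, and the number of such triangulations is the Catalan number C_{13−2} = C_11. So Q = C_11 = 58786.
P − Q = 2674440 − 58786 = 2615654.

2615654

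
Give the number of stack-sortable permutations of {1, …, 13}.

742900

Stack-sortable permutations are exactly the 231-avoiding ones, counted by C_n; here n = 13.
C_13 = C(26,13)/14 = 10400600/14 = 742900.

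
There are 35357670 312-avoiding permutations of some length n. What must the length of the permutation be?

Permutations of [n] avoiding a fixed length-3 pattern are counted by C_n. Since C_16 = 35357670, the index is 16.

16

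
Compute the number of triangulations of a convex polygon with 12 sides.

Triangulations of a convex m-gon are counted by C_{m−2}; with m = 12 this is C_10.
C_10 = C_9 · 2(2·9+1)/(9+2) = 4862 · 38/11 = 16796.

16796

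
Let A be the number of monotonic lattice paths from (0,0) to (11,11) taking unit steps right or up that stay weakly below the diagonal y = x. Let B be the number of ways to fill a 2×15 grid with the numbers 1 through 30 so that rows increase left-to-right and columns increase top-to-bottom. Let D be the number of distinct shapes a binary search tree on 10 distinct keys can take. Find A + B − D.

9736835

Sub-diagonal monotone paths from (0,0) to (11,11) biject with Dyck paths of semilength 11, giving C_11. So A = C_11 = 58786.
Standard Young tableaux of shape 2×n are counted by C_n; here n = 15. So B = C_15 = 9694845.
Rooted binary trees with 10 nodes (each child slot possibly empty) number C_10. So D = C_10 = 16796.
A + B − D = 58786 + 9694845 − 16796 = 9736835.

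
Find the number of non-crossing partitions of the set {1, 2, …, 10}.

16796

Non-crossing partitions of an n-element set are counted by C_n; here n = 10.
C_10 = C_9 · 2(2·9+1)/(9+2) = 4862 · 38/11 = 16796.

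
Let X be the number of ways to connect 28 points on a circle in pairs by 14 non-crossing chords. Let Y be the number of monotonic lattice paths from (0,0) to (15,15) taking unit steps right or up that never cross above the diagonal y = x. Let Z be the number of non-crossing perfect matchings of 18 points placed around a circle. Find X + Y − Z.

Pairing 28 circle points by 14 non-crossing chords gives C_14 matchings. So X = C_14 = 2674440.
Sub-diagonal monotone paths from (0,0) to (15,15) biject with Dyck paths of semilength 15, giving C_15. So Y = C_15 = 9694845.
Pairing 18 circle points by 9 non-crossing chords gives C_9 matchings. So Z = C_9 = 4862.
X + Y − Z = 2674440 + 9694845 − 4862 = 12364423.

12364423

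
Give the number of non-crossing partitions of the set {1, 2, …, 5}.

42

Non-crossing partitions of an n-element set are counted by C_n; here n = 5.
C_5 = C(10,5)/6 = 252/6 = 42.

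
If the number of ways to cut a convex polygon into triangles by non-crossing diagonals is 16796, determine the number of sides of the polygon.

12

Triangulations of a convex m-gon are counted by C_{m−2}. The Catalan number equal to 16796 is C_10.
So m − 2 = 10, giving m = 12 sides.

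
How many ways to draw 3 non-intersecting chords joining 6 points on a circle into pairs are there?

5

Non-crossing perfect matchings of 2n points on a circle are counted by C_n; with 6 points, n = 3.
C_3 = 5.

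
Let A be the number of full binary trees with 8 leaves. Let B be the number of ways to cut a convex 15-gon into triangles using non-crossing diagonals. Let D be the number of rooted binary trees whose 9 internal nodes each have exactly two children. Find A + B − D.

738467

Full binary trees with 8 leaves have 8−1 = 7 internal nodes, so there are C_7 of them. So A = C_7 = 429.
A convex 15-gon is triangulated into 13 triangles, and the number of such triangulations is the Catalan number C_{15−2} = C_13. So B = C_13 = 742900.
Full binary trees with n internal nodes are counted by C_n; here n = 9. So D = C_9 = 4862.
A + B − D = 429 + 742900 − 4862 = 738467.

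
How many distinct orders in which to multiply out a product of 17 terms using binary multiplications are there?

Bracketing 17 factors into binary products is counted by C_{17−1} = C_16.
C_16 = C_15 · 2(2·15+1)/(15+2) = 9694845 · 62/17 = 35357670.

35357670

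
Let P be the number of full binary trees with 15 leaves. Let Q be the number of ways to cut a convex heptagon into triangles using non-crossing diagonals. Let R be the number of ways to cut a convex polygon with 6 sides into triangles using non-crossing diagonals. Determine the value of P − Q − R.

A full binary tree with L leaves has L−1 internal nodes and is counted by C_{L−1}; L = 15 gives C_14. So P = C_14 = 2674440.
A convex 7-gon is triangulated into 5 triangles, and the number of such triangulations is the Catalan number C_{7−2} = C_5. So Q = C_5 = 42.
The number of triangulations of a 6-gon is the Catalan number C_4 (index = sides − 2). So R = C_4 = 14.
P − Q − R = 2674440 − 42 − 14 = 2674384.

2674384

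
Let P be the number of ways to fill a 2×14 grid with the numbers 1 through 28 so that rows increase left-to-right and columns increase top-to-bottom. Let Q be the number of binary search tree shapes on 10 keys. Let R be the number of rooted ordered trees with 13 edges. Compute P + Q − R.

1948336

By the hook-length formula (or a Dyck-path bijection), SYT of shape 2×14 number C_14. So P = C_14 = 2674440.
Binary trees (left/right distinguished) on n nodes are counted by C_n; here n = 10. So Q = C_10 = 16796.
Rooted ordered trees with n edges are counted by C_n; here n = 13. So R = C_13 = 742900.
P + Q − R = 2674440 + 16796 − 742900 = 1948336.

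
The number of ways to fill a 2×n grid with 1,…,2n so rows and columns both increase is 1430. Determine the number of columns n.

8

Standard Young tableaux of shape 2×n are counted by C_n, and C_8 = 1430.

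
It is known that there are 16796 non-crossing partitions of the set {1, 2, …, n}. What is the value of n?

Non-crossing partitions of [n] are counted by C_n, and C_10 = 16796.

10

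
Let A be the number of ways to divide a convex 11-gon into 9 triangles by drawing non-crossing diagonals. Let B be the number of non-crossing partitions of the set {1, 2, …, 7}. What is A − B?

4433

The number of triangulations of an 11-gon is the Catalan number C_9 (index = sides − 2). So A = C_9 = 4862.
Non-crossing partitions of an n-element set are counted by C_n; here n = 7. So B = C_7 = 429.
A − B = 4862 − 429 = 4433.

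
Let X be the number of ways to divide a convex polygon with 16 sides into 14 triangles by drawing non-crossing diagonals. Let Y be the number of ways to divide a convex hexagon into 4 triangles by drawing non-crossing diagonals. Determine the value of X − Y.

2674426

A convex 16-gon is triangulated into 14 triangles, and the number of such triangulations is the Catalan number C_{16−2} = C_14. So X = C_14 = 2674440.
The number of triangulations of a 6-gon is the Catalan number C_4 (index = sides − 2). So Y = C_4 = 14.
X − Y = 2674440 − 14 = 2674426.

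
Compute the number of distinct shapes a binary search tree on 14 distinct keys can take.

Rooted binary trees with 14 nodes (each child slot possibly empty) number C_14.
C_14 = C_13 · 2(2·13+1)/(13+2) = 742900 · 54/15 = 2674440.

2674440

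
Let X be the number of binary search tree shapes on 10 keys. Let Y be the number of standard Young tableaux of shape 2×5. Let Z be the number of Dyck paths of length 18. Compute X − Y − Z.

Binary trees (left/right distinguished) on n nodes are counted by C_n; here n = 10. So X = C_10 = 16796.
By the hook-length formula (or a Dyck-path bijection), SYT of shape 2×5 number C_5. So Y = C_5 = 42.
Paths of 9 up- and 9 down-steps that never dip below the axis are Dyck paths; their count is C_9. So Z = C_9 = 4862.
X − Y − Z = 16796 − 42 − 4862 = 11892.

11892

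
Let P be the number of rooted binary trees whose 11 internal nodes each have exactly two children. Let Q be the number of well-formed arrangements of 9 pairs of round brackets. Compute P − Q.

Full binary trees with n internal nodes are counted by C_n; here n = 11. So P = C_11 = 58786.
With 9 pairs the number of balanced bracket strings is the Catalan number C_9. So Q = C_9 = 4862.
P − Q = 58786 − 4862 = 53924.

53924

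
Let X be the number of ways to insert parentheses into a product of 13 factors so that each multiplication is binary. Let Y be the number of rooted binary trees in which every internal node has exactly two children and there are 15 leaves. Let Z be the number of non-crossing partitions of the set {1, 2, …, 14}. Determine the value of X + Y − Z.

208012

Parenthesizations of m factors correspond to full binary trees with m leaves, counted by C_{m−1}; m = 13 gives C_12. So X = C_12 = 208012.
A full binary tree with L leaves has L−1 internal nodes and is counted by C_{L−1}; L = 15 gives C_14. So Y = C_14 = 2674440.
Non-crossing partitions of an n-element set are counted by C_n; here n = 14. So Z = C_14 = 2674440.
X + Y − Z = 208012 + 2674440 − 2674440 = 208012.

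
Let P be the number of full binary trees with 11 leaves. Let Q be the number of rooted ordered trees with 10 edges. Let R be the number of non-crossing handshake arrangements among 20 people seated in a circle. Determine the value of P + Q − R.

16796

Full binary trees with 11 leaves have 11−1 = 10 internal nodes, so there are C_10 of them. So P = C_10 = 16796.
A rooted plane tree with 10 edges has 11 nodes, and the count is C_10. So Q = C_10 = 16796.
With 20 = 2·10 people, non-crossing handshake pairings are non-crossing perfect matchings on a circle, counted by C_10. So R = C_10 = 16796.
P + Q − R = 16796 + 16796 − 16796 = 16796.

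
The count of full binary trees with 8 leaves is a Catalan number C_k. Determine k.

7

A full binary tree with L leaves has L−1 internal nodes and is counted by C_{L−1}; L = 8 gives C_7.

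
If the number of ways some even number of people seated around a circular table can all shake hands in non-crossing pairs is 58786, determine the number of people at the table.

22

Non-crossing handshake pairings of 2n people are counted by C_n; 58786 = C_11.
So n = 11, and there are 2n = 22 people.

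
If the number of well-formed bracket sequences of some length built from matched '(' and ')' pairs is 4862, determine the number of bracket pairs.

9

Balanced strings of n bracket-pairs are counted by C_n; 4862 = C_9.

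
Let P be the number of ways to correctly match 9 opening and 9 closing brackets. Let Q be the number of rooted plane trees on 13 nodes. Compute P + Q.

Balanced strings of n pairs of brackets are counted by C_n; here n = 9. So P = C_9 = 4862.
A rooted plane tree on 13 nodes has 12 edges, and such trees are counted by C_12. So Q = C_12 = 208012.
P + Q = 4862 + 208012 = 212874.

212874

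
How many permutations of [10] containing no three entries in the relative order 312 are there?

16796

Permutations of [n] avoiding any single length-3 pattern are counted by C_n; here n = 10.
C_10 = C(20,10)/11 = 184756/11 = 16796.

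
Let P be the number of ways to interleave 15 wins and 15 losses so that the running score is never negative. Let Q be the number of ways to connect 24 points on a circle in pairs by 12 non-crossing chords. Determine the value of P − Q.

Reading a vote for the leader as '(' and for the other as ')' turns such a sequence into a balanced string of 15 pairs, so the count is C_15. So P = C_15 = 9694845.
Pairing 24 circle points by 12 non-crossing chords gives C_12 matchings. So Q = C_12 = 208012.
P − Q = 9694845 − 208012 = 9486833.

9486833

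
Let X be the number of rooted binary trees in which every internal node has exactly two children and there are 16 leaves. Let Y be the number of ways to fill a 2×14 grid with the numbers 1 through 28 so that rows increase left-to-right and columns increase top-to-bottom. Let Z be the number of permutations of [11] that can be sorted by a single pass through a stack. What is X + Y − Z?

A full binary tree with L leaves has L−1 internal nodes and is counted by C_{L−1}; L = 16 gives C_15. So X = C_15 = 9694845.
By the hook-length formula (or a Dyck-path bijection), SYT of shape 2×14 number C_14. So Y = C_14 = 2674440.
Stack-sortable permutations are exactly the 231-avoiding ones, counted by C_n; here n = 11. So Z = C_11 = 58786.
X + Y − Z = 9694845 + 2674440 − 58786 = 12310499.

12310499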